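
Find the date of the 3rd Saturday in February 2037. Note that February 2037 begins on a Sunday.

21 February 2037

February 2037 begins on a Sunday, so the first Saturday is February 7 (6 days later).
The 3rd Saturday is 2 weeks later: 7 + 14 = 21.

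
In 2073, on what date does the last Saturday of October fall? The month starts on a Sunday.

October 28, 2073

October 2073 begins on a Sunday, so the first Saturday is October 7 (6 days later).
October 2073 has 31 days. Adding weeks: 7, 14, 21, 28 — the last one ≤ 31 is the 28th.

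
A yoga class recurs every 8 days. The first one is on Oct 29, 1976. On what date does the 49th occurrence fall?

The 49th occurrence is 48 intervals after the first: 48 × 8 = 384 days after Oct 29, 1976.
Oct has 31 days — 2 days to the end of Oct leaves 382.
Nov has 30 days (352 left).
Dec has 31 days (321 left).
Jan has 31 days (290 left).
Feb has 28 days (262 left).
Mar has 31 days (231 left).
Apr has 30 days (201 left).
May has 31 days (170 left).
Jun has 30 days (140 left).
Jul has 31 days (109 left).
Aug has 31 days (78 left).
Sep has 30 days (48 left).
Oct has 31 days (17 left).
17 days into Nov → Nov 17, 1977.

Nov 17, 1977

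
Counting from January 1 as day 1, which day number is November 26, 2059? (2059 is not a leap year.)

Days in months before November: 31 + 28 + 31 + 30 + 31 + 30 + 31 + 31 + 30 + 31 = 304.
Plus 26 days into November → day 330.

330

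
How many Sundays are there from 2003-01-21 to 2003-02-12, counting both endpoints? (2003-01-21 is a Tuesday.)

2003-01-21 is a Tuesday; the first Sunday on or after it is 2003-01-26 (5 days later).
From 2003-01-26 to 2003-02-12: 5 + 12 = 17 days (rest of January, February).
17 ÷ 7 = 2 full weeks with remainder 3, so 2 more Sundays after the first → 3.

3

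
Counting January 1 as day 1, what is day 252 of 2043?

January has 31 days (252 − 31 = 221 remain).
February has 28 days (221 − 28 = 193 remain).
March has 31 days (193 − 31 = 162 remain).
April has 30 days (162 − 30 = 132 remain).
May has 31 days (132 − 31 = 101 remain).
June has 30 days (101 − 30 = 71 remain).
July has 31 days (71 − 31 = 40 remain).
August has 31 days (40 − 31 = 9 remain).
9 into September → September 9.

September 9, 2043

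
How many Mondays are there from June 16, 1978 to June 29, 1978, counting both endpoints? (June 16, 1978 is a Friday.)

June 16, 1978 is a Friday; the first Monday on or after it is June 19, 1978 (3 days later).
From June 19, 1978 to June 29, 1978 is 29 − 19 = 10 days.
10 ÷ 7 = 1 full weeks with remainder 3, so 1 more Mondays after the first → 2.

2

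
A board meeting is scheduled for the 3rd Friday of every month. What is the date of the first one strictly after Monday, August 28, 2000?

September 15, 2000

August 2000 starts on a Tuesday; its first Friday is the 4th, so the 3rd Friday is the 18th — August 18, 2000.
That is not after August 28, 2000, so look at September 2000.
September 2000 starts on a Friday; its first Friday is the 1st, so the 3rd Friday is the 15th — September 15, 2000.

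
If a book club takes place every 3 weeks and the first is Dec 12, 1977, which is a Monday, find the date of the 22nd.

The 22nd occurrence is 21 intervals after the first: 21 × 21 = 441 days after Dec 12, 1977.
Dec has 31 days — 19 days to the end of Dec leaves 422.
1978 has 365 days (57 left).
Jan has 31 days (26 left).
26 days into Feb → Feb 26, 1979.

Feb 26, 1979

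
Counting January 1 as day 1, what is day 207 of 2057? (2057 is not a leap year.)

26 July 2057

January has 31 days (207 − 31 = 176 remain).
February has 28 days (176 − 28 = 148 remain).
March has 31 days (148 − 31 = 117 remain).
April has 30 days (117 − 30 = 87 remain).
May has 31 days (87 − 31 = 56 remain).
June has 30 days (56 − 30 = 26 remain).
26 into July → July 26.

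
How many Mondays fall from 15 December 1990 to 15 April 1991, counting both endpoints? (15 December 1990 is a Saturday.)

18

15 December 1990 is a Saturday; the first Monday on or after it is 17 December 1990 (2 days later).
From 17 December 1990 to 15 April 1991: 14 + 31 + 28 + 31 + 15 = 119 days (rest of December, January, February, March, April).
119 ÷ 7 = 17 full weeks with remainder 0, so 17 more Mondays after the first → 18.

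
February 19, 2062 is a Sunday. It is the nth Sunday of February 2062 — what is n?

Day 19 falls in week ⌈19/7⌉ of the month.
Days 1–7 hold the 1st Sunday, 8–14 the 2nd, 15–21 the 3rd, 22–28 the 4th, 29–31 the 5th.
19 is in the range for the 3rd.

3rd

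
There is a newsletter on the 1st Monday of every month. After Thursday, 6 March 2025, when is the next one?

March 2025 starts on a Saturday, so its 1st Monday is 3 March 2025 (2 days in).
That is not after 6 March 2025, so look at April 2025.
April 2025 starts on a Tuesday, so its 1st Monday is 7 April 2025 (6 days in).

7 April 2025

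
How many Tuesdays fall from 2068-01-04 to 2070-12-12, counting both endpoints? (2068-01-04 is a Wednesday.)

153

2068-01-04 is a Wednesday; the first Tuesday on or after it is 2068-01-10 (6 days later).
From 2068-01-10 to 2070-12-12: 356 + 365 + 346 = 1067 days (rest of 2068, 2069, to 2070-12-12 in 2070).
1067 ÷ 7 = 152 full weeks with remainder 3, so 152 more Tuesdays after the first → 153.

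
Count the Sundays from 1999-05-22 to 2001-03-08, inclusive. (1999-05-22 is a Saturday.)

1999-05-22 is a Saturday; the first Sunday on or after it is 1999-05-23 (1 day later).
From 1999-05-23 to 2001-03-08: 222 + 366 + 67 = 655 days (rest of 1999, 2000, to 2001-03-08 in 2001).
655 ÷ 7 = 93 full weeks with remainder 4, so 93 more Sundays after the first → 94.

94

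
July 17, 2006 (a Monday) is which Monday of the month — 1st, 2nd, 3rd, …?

3rd

Day 17 falls in week ⌈17/7⌉ of the month.
Days 1–7 hold the 1st Monday, 8–14 the 2nd, 15–21 the 3rd, 22–28 the 4th, 29–31 the 5th.
17 is in the range for the 3rd.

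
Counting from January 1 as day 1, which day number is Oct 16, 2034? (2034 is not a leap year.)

Days in months before Oct: 31 + 28 + 31 + 30 + 31 + 30 + 31 + 31 + 30 = 273.
Plus 16 days into Oct → day 289.

289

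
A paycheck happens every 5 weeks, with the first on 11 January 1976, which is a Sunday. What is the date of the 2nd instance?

The 2nd occurrence is 1 interval after the first: 1 × 35 = 35 days after 11 January 1976.
January has 31 days — 20 days to the end of January leaves 15.
15 days into February → 15 February 1976.

15 February 1976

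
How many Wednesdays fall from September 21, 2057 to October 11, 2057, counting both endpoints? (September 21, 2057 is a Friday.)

3

September 21, 2057 is a Friday; the first Wednesday on or after it is September 26, 2057 (5 days later).
From September 26, 2057 to October 11, 2057: 4 + 11 = 15 days (rest of September, October).
15 ÷ 7 = 2 full weeks with remainder 1, so 2 more Wednesdays after the first → 3.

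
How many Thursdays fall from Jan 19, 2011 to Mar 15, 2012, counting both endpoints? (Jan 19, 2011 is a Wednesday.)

61

Jan 19, 2011 is a Wednesday; the first Thursday on or after it is Jan 20, 2011 (1 day later).
From Jan 20, 2011 to Mar 15, 2012: 345 + 75 = 420 days (rest of 2011, to Mar 15, 2012 in 2012).
420 ÷ 7 = 60 full weeks with remainder 0, so 60 more Thursdays after the first → 61.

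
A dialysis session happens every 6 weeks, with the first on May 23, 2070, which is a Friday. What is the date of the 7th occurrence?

January 30, 2071

The 7th occurrence is 6 intervals after the first: 6 × 42 = 252 days after May 23, 2070.
May has 31 days — 8 days to the end of May leaves 244.
June has 30 days (214 left).
July has 31 days (183 left).
August has 31 days (152 left).
September has 30 days (122 left).
October has 31 days (91 left).
November has 30 days (61 left).
December has 31 days (30 left).
30 days into January → January 30, 2071.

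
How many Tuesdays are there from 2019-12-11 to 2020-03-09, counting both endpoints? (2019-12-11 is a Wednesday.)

12

2019-12-11 is a Wednesday; the first Tuesday on or after it is 2019-12-17 (6 days later).
From 2019-12-17 to 2020-03-09: 14 + 31 + 29 + 9 = 83 days (rest of December, January, February, March).
83 ÷ 7 = 11 full weeks with remainder 6, so 11 more Tuesdays after the first → 12.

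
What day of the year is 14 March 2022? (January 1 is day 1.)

Days in months before March: 31 + 28 = 59.
Plus 14 days into March → day 73.

73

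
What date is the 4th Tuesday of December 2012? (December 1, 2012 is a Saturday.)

December 2012 begins on a Saturday, so the first Tuesday is December 4 (3 days later).
The 4th Tuesday is 3 weeks later: 4 + 21 = 25.

December 25, 2012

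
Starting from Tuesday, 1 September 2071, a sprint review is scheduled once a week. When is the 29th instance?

The 29th occurrence is 28 intervals after the first: 28 × 7 = 196 days after 1 September 2071.
September has 30 days — 29 days to the end of September leaves 167.
October has 31 days (136 left).
November has 30 days (106 left).
December has 31 days (75 left).
January has 31 days (44 left).
February has 29 days (15 left).
15 days into March → 15 March 2072.

15 March 2072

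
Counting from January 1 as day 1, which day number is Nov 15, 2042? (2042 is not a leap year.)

Days in months before Nov: 31 + 28 + 31 + 30 + 31 + 30 + 31 + 31 + 30 + 31 = 304.
Plus 15 days into Nov → day 319.

319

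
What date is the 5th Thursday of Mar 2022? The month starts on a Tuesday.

Mar 31, 2022

Mar 2022 begins on a Tuesday, so the first Thursday is Mar 3 (2 days later).
The 5th Thursday is 4 weeks later: 3 + 28 = 31.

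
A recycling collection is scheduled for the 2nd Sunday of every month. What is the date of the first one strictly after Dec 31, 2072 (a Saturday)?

Dec 2072 starts on a Thursday; its first Sunday is the 4th, so the 2nd Sunday is the 11th — Dec 11, 2072.
That is not after Dec 31, 2072, so look at Jan 2073.
Jan 2073 starts on a Sunday; its first Sunday is the 1st, so the 2nd Sunday is the 8th — Jan 8, 2073.

Jan 8, 2073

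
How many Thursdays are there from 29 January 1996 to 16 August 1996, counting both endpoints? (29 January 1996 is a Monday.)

29 January 1996 is a Monday; the first Thursday on or after it is 1 February 1996 (3 days later).
From 1 February 1996 to 16 August 1996: 28 + 31 + 30 + 31 + 30 + 31 + 16 = 197 days (rest of February, March, April, May, June, July, August).
197 ÷ 7 = 28 full weeks with remainder 1, so 28 more Thursdays after the first → 29.

29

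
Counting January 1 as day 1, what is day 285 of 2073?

12 October 2073

January has 31 days (285 − 31 = 254 remain).
February has 28 days (254 − 28 = 226 remain).
March has 31 days (226 − 31 = 195 remain).
April has 30 days (195 − 30 = 165 remain).
May has 31 days (165 − 31 = 134 remain).
June has 30 days (134 − 30 = 104 remain).
July has 31 days (104 − 31 = 73 remain).
August has 31 days (73 − 31 = 42 remain).
September has 30 days (42 − 30 = 12 remain).
12 into October → October 12.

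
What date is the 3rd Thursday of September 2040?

20 September 2040

The first Thursday of September 2040 is September 6.
The 3rd Thursday is 2 weeks later: 6 + 14 = 20.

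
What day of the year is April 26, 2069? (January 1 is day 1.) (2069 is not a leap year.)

116

Days in months before April: 31 + 28 + 31 = 90.
Plus 26 days into April → day 116.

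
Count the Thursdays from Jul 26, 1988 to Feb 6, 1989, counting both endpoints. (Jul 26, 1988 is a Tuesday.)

28

Jul 26, 1988 is a Tuesday; the first Thursday on or after it is Jul 28, 1988 (2 days later).
From Jul 28, 1988 to Feb 6, 1989: 3 + 31 + 30 + 31 + 30 + 31 + 31 + 6 = 193 days (rest of Jul, Aug, Sep, Oct, Nov, Dec, Jan, Feb).
193 ÷ 7 = 27 full weeks with remainder 4, so 27 more Thursdays after the first → 28.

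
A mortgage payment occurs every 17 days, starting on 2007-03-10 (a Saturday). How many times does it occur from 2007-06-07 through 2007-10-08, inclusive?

7

Occurrences land 17·i days after 2007-03-10 for i = 0, 1, 2, …
2007-06-07 is 89 days after the start; 89 ÷ 17 = 5 remainder 4; since the remainder is 4, round up to i = 6. First occurrence in the window: #7 on 2007-06-20 (6×17 = 102 days in).
2007-10-08 is 212 days after the start; 212 ÷ 17 = 12 remainder 8. Last occurrence in the window: #13 on 2007-09-30.
Occurrences #7 through #13: 7 in total.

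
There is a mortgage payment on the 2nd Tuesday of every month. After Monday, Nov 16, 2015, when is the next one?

Nov 2015 starts on a Sunday; its first Tuesday is the 3rd, so the 2nd Tuesday is the 10th — Nov 10, 2015.
That is not after Nov 16, 2015, so look at Dec 2015.
Dec 2015 starts on a Tuesday; its first Tuesday is the 1st, so the 2nd Tuesday is the 8th — Dec 8, 2015.

Dec 8, 2015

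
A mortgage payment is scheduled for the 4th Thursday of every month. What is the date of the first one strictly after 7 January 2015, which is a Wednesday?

22 January 2015

January 2015 starts on a Thursday; its first Thursday is the 1st, so the 4th Thursday is the 22nd — 22 January 2015.
22 January 2015 is after 7 January 2015, so that is the next one.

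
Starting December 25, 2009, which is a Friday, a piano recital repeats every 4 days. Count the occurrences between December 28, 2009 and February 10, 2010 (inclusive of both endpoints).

Occurrences land 4·i days after December 25, 2009 for i = 0, 1, 2, …
December 28, 2009 is 3 days after the start; 3 ÷ 4 = 0 remainder 3; since the remainder is 3, round up to i = 1. First occurrence in the window: #2 on December 29, 2009 (1×4 = 4 days in).
February 10, 2010 is 47 days after the start; 47 ÷ 4 = 11 remainder 3. Last occurrence in the window: #12 on February 7, 2010.
Occurrences #2 through #12: 11 in total.

11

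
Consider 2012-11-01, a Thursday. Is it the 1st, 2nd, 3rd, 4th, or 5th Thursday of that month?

1st

Day 1 falls in week ⌈1/7⌉ of the month.
Days 1–7 hold the 1st Thursday, 8–14 the 2nd, 15–21 the 3rd, 22–28 the 4th, 29–31 the 5th.
1 is in the range for the 1st.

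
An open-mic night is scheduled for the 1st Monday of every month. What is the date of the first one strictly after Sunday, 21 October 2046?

5 November 2046

October 2046 starts on a Monday, so its 1st Monday is 1 October 2046.
That is not after 21 October 2046, so look at November 2046.
November 2046 starts on a Thursday, so its 1st Monday is 5 November 2046 (4 days in).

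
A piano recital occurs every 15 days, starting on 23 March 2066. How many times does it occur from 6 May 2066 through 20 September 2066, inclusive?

10

Occurrences land 15·i days after 23 March 2066 for i = 0, 1, 2, …
6 May 2066 is 44 days after the start; 44 ÷ 15 = 2 remainder 14; since the remainder is 14, round up to i = 3. First occurrence in the window: #4 on 7 May 2066 (3×15 = 45 days in).
20 September 2066 is 181 days after the start; 181 ÷ 15 = 12 remainder 1. Last occurrence in the window: #13 on 19 September 2066.
Occurrences #4 through #13: 10 in total.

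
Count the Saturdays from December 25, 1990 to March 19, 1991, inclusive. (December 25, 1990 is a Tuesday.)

December 25, 1990 is a Tuesday; the first Saturday on or after it is December 29, 1990 (4 days later).
From December 29, 1990 to March 19, 1991: 2 + 31 + 28 + 19 = 80 days (rest of December, January, February, March).
80 ÷ 7 = 11 full weeks with remainder 3, so 11 more Saturdays after the first → 12.

12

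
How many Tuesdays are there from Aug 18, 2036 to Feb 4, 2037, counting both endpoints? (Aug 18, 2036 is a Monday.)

Aug 18, 2036 is a Monday; the first Tuesday on or after it is Aug 19, 2036 (1 day later).
From Aug 19, 2036 to Feb 4, 2037: 12 + 30 + 31 + 30 + 31 + 31 + 4 = 169 days (rest of Aug, Sep, Oct, Nov, Dec, Jan, Feb).
169 ÷ 7 = 24 full weeks with remainder 1, so 24 more Tuesdays after the first → 25.

25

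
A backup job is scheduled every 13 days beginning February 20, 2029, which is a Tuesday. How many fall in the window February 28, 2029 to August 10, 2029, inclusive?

Occurrences land 13·i days after February 20, 2029 for i = 0, 1, 2, …
February 28, 2029 is 8 days after the start; 8 ÷ 13 = 0 remainder 8; since the remainder is 8, round up to i = 1. First occurrence in the window: #2 on March 5, 2029 (1×13 = 13 days in).
August 10, 2029 is 171 days after the start; 171 ÷ 13 = 13 remainder 2. Last occurrence in the window: #14 on August 8, 2029.
Occurrences #2 through #14: 13 in total.

13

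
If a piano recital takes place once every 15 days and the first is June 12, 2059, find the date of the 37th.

December 3, 2060

The 37th occurrence is 36 intervals after the first: 36 × 15 = 540 days after June 12, 2059.
June has 30 days — 18 days to the end of June leaves 522.
From end of June to end of 2059 is 184 days (338 left).
January has 31 days (307 left).
February has 29 days (278 left).
March has 31 days (247 left).
April has 30 days (217 left).
May has 31 days (186 left).
June has 30 days (156 left).
July has 31 days (125 left).
August has 31 days (94 left).
September has 30 days (64 left).
October has 31 days (33 left).
November has 30 days (3 left).
3 days into December → December 3, 2060.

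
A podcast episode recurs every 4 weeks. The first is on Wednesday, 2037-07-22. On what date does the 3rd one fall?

2037-09-16

The 3rd occurrence is 2 intervals after the first: 2 × 28 = 56 days after 2037-07-22.
July has 31 days — 9 days to the end of July leaves 47.
August has 31 days (16 left).
16 days into September → 2037-09-16.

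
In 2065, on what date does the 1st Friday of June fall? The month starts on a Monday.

June 2065 begins on a Monday, so the first Friday is June 5 (4 days later).

5 June 2065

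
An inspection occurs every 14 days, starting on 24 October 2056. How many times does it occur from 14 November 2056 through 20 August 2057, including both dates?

20

Occurrences land 14·i days after 24 October 2056 for i = 0, 1, 2, …
14 November 2056 is 21 days after the start; 21 ÷ 14 = 1 remainder 7; since the remainder is 7, round up to i = 2. First occurrence in the window: #3 on 21 November 2056 (2×14 = 28 days in).
20 August 2057 is 300 days after the start; 300 ÷ 14 = 21 remainder 6. Last occurrence in the window: #22 on 14 August 2057.
Occurrences #3 through #22: 20 in total.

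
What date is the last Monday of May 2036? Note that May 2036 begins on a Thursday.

26 May 2036

May 2036 begins on a Thursday, so the first Monday is May 5 (4 days later).
May 2036 has 31 days. Adding weeks: 5, 12, 19, 26 — the last one ≤ 31 is the 26th.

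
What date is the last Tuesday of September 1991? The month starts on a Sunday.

September 1991 begins on a Sunday, so the first Tuesday is September 3 (2 days later).
September 1991 has 30 days. Adding weeks: 3, 10, 17, 24 — the last one ≤ 30 is the 24th.

24 September 1991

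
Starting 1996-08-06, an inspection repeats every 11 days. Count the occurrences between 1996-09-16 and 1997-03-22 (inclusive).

Occurrences land 11·i days after 1996-08-06 for i = 0, 1, 2, …
1996-09-16 is 41 days after the start; 41 ÷ 11 = 3 remainder 8; since the remainder is 8, round up to i = 4. First occurrence in the window: #5 on 1996-09-19 (4×11 = 44 days in).
1997-03-22 is 228 days after the start; 228 ÷ 11 = 20 remainder 8. Last occurrence in the window: #21 on 1997-03-14.
Occurrences #5 through #21: 17 in total.

17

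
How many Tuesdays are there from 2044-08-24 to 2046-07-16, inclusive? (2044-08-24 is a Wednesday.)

2044-08-24 is a Wednesday; the first Tuesday on or after it is 2044-08-30 (6 days later).
From 2044-08-30 to 2046-07-16: 123 + 365 + 197 = 685 days (rest of 2044, 2045, to 2046-07-16 in 2046).
685 ÷ 7 = 97 full weeks with remainder 6, so 97 more Tuesdays after the first → 98.

98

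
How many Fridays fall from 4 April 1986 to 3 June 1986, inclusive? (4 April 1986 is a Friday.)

4 April 1986 is a Friday; the first Friday on or after it is 4 April 1986.
From 4 April 1986 to 3 June 1986: 26 + 31 + 3 = 60 days (rest of April, May, June).
60 ÷ 7 = 8 full weeks with remainder 4, so 8 more Fridays after the first → 9.

9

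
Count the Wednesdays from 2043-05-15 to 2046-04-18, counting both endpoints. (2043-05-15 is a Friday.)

153

2043-05-15 is a Friday; the first Wednesday on or after it is 2043-05-20 (5 days later).
From 2043-05-20 to 2046-04-18: 225 + 366 + 365 + 108 = 1064 days (rest of 2043, 2044, 2045, to 2046-04-18 in 2046).
1064 ÷ 7 = 152 full weeks with remainder 0, so 152 more Wednesdays after the first → 153.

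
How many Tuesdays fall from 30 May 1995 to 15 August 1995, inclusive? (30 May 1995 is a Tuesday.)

30 May 1995 is a Tuesday; the first Tuesday on or after it is 30 May 1995.
From 30 May 1995 to 15 August 1995: 1 + 30 + 31 + 15 = 77 days (rest of May, June, July, August).
77 ÷ 7 = 11 full weeks with remainder 0, so 11 more Tuesdays after the first → 12.

12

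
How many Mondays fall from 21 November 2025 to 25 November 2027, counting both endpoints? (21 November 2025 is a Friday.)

21 November 2025 is a Friday; the first Monday on or after it is 24 November 2025 (3 days later).
From 24 November 2025 to 25 November 2027: 37 + 365 + 329 = 731 days (rest of 2025, 2026, to 25 November 2027 in 2027).
731 ÷ 7 = 104 full weeks with remainder 3, so 104 more Mondays after the first → 105.

105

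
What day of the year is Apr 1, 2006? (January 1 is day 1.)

91

Days in months before Apr: 31 + 28 + 31 = 90.
Plus 1 day into Apr → day 91.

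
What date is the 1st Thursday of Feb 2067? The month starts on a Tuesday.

Feb 2067 begins on a Tuesday, so the first Thursday is Feb 3 (2 days later).

Feb 3, 2067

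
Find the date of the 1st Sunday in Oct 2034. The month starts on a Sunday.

Oct 1, 2034

Oct 2034 begins on a Sunday, so the first Sunday is Oct 1.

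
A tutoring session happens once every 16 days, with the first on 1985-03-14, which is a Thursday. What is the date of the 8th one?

1985-07-04

The 8th occurrence is 7 intervals after the first: 7 × 16 = 112 days after 1985-03-14.
March has 31 days — 17 days to the end of March leaves 95.
April has 30 days (65 left).
May has 31 days (34 left).
June has 30 days (4 left).
4 days into July → 1985-07-04.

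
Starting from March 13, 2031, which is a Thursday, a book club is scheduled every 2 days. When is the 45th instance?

The 45th occurrence is 44 intervals after the first: 44 × 2 = 88 days after March 13, 2031.
March has 31 days — 18 days to the end of March leaves 70.
April has 30 days (40 left).
May has 31 days (9 left).
9 days into June → June 9, 2031.

June 9, 2031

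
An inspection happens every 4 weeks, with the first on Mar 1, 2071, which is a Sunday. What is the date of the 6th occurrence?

The 6th occurrence is 5 intervals after the first: 5 × 28 = 140 days after Mar 1, 2071.
Mar has 31 days — 30 days to the end of Mar leaves 110.
Apr has 30 days (80 left).
May has 31 days (49 left).
Jun has 30 days (19 left).
19 days into Jul → Jul 19, 2071.

Jul 19, 2071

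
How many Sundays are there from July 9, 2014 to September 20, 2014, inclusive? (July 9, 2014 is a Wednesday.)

10

July 9, 2014 is a Wednesday; the first Sunday on or after it is July 13, 2014 (4 days later).
From July 13, 2014 to September 20, 2014: 18 + 31 + 20 = 69 days (rest of July, August, September).
69 ÷ 7 = 9 full weeks with remainder 6, so 9 more Sundays after the first → 10.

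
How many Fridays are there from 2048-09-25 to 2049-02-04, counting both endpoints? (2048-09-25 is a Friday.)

2048-09-25 is a Friday; the first Friday on or after it is 2048-09-25.
From 2048-09-25 to 2049-02-04: 5 + 31 + 30 + 31 + 31 + 4 = 132 days (rest of September, October, November, December, January, February).
132 ÷ 7 = 18 full weeks with remainder 6, so 18 more Fridays after the first → 19.

19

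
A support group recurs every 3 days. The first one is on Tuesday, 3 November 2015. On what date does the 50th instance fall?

The 50th occurrence is 49 intervals after the first: 49 × 3 = 147 days after 3 November 2015.
November has 30 days — 27 days to the end of November leaves 120.
December has 31 days (89 left).
January has 31 days (58 left).
February has 29 days (29 left).
29 days into March → 29 March 2016.

29 March 2016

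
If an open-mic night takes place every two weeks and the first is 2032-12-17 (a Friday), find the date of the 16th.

2033-07-15

The 16th occurrence is 15 intervals after the first: 15 × 14 = 210 days after 2032-12-17.
December has 31 days — 14 days to the end of December leaves 196.
January has 31 days (165 left).
February has 28 days (137 left).
March has 31 days (106 left).
April has 30 days (76 left).
May has 31 days (45 left).
June has 30 days (15 left).
15 days into July → 2033-07-15.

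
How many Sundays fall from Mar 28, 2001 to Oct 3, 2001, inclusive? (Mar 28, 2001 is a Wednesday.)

Mar 28, 2001 is a Wednesday; the first Sunday on or after it is Apr 1, 2001 (4 days later).
From Apr 1, 2001 to Oct 3, 2001: 29 + 31 + 30 + 31 + 31 + 30 + 3 = 185 days (rest of Apr, May, Jun, Jul, Aug, Sep, Oct).
185 ÷ 7 = 26 full weeks with remainder 3, so 26 more Sundays after the first → 27.

27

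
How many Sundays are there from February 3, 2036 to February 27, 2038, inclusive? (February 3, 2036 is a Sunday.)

108

February 3, 2036 is a Sunday; the first Sunday on or after it is February 3, 2036.
From February 3, 2036 to February 27, 2038: 332 + 365 + 58 = 755 days (rest of 2036, 2037, to February 27, 2038 in 2038).
755 ÷ 7 = 107 full weeks with remainder 6, so 107 more Sundays after the first → 108.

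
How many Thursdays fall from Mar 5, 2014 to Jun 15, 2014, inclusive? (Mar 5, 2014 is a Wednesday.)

Mar 5, 2014 is a Wednesday; the first Thursday on or after it is Mar 6, 2014 (1 day later).
From Mar 6, 2014 to Jun 15, 2014: 25 + 30 + 31 + 15 = 101 days (rest of Mar, Apr, May, Jun).
101 ÷ 7 = 14 full weeks with remainder 3, so 14 more Thursdays after the first → 15.

15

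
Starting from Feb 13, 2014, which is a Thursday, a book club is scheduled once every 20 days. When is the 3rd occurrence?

Mar 25, 2014

The 3rd occurrence is 2 intervals after the first: 2 × 20 = 40 days after Feb 13, 2014.
Feb has 28 days — 15 days to the end of Feb leaves 25.
25 days into Mar → Mar 25, 2014.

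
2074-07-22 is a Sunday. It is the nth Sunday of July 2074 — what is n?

Day 22 falls in week ⌈22/7⌉ of the month.
Days 1–7 hold the 1st Sunday, 8–14 the 2nd, 15–21 the 3rd, 22–28 the 4th, 29–31 the 5th.
22 is in the range for the 4th.

4th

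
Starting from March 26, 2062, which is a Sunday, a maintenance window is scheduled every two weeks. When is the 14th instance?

The 14th occurrence is 13 intervals after the first: 13 × 14 = 182 days after March 26, 2062.
March has 31 days — 5 days to the end of March leaves 177.
April has 30 days (147 left).
May has 31 days (116 left).
June has 30 days (86 left).
July has 31 days (55 left).
August has 31 days (24 left).
24 days into September → September 24, 2062.

September 24, 2062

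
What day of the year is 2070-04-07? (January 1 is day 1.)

97

Days in months before April: 31 + 28 + 31 = 90.
Plus 7 days into April → day 97.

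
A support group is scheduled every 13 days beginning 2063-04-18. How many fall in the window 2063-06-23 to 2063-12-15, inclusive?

13

Occurrences land 13·i days after 2063-04-18 for i = 0, 1, 2, …
2063-06-23 is 66 days after the start; 66 ÷ 13 = 5 remainder 1; since the remainder is 1, round up to i = 6. First occurrence in the window: #7 on 2063-07-05 (6×13 = 78 days in).
2063-12-15 is 241 days after the start; 241 ÷ 13 = 18 remainder 7. Last occurrence in the window: #19 on 2063-12-08.
Occurrences #7 through #19: 13 in total.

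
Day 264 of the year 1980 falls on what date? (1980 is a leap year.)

January has 31 days (264 − 31 = 233 remain).
February has 29 days (233 − 29 = 204 remain).
March has 31 days (204 − 31 = 173 remain).
April has 30 days (173 − 30 = 143 remain).
May has 31 days (143 − 31 = 112 remain).
June has 30 days (112 − 30 = 82 remain).
July has 31 days (82 − 31 = 51 remain).
August has 31 days (51 − 31 = 20 remain).
20 into September → September 20.

20 September 1980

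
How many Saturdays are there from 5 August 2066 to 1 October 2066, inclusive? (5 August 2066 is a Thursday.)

5 August 2066 is a Thursday; the first Saturday on or after it is 7 August 2066 (2 days later).
From 7 August 2066 to 1 October 2066: 24 + 30 + 1 = 55 days (rest of August, September, October).
55 ÷ 7 = 7 full weeks with remainder 6, so 7 more Saturdays after the first → 8.

8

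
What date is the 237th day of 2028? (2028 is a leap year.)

August 24, 2028

January has 31 days (237 − 31 = 206 remain).
February has 29 days (206 − 29 = 177 remain).
March has 31 days (177 − 31 = 146 remain).
April has 30 days (146 − 30 = 116 remain).
May has 31 days (116 − 31 = 85 remain).
June has 30 days (85 − 30 = 55 remain).
July has 31 days (55 − 31 = 24 remain).
24 into August → August 24.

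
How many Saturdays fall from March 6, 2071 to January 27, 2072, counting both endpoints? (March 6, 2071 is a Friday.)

March 6, 2071 is a Friday; the first Saturday on or after it is March 7, 2071 (1 day later).
From March 7, 2071 to January 27, 2072: 24 + 30 + 31 + 30 + 31 + 31 + 30 + 31 + 30 + 31 + 27 = 326 days (rest of March, April, May, June, July, August, September, October, November, December, January).
326 ÷ 7 = 46 full weeks with remainder 4, so 46 more Saturdays after the first → 47.

47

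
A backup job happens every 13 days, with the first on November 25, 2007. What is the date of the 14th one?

May 12, 2008

The 14th occurrence is 13 intervals after the first: 13 × 13 = 169 days after November 25, 2007.
November has 30 days — 5 days to the end of November leaves 164.
December has 31 days (133 left).
January has 31 days (102 left).
February has 29 days (73 left).
March has 31 days (42 left).
April has 30 days (12 left).
12 days into May → May 12, 2008.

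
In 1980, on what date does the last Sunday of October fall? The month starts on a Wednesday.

October 1980 begins on a Wednesday, so the first Sunday is October 5 (4 days later).
October 1980 has 31 days. Adding weeks: 5, 12, 19, 26 — the last one ≤ 31 is the 26th.

26 October 1980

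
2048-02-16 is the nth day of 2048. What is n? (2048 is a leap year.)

Days in months before February: 31 = 31.
Plus 16 days into February → day 47.

47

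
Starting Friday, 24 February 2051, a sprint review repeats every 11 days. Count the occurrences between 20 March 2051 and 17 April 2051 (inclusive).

2

Occurrences land 11·i days after 24 February 2051 for i = 0, 1, 2, …
20 March 2051 is 24 days after the start; 24 ÷ 11 = 2 remainder 2; since the remainder is 2, round up to i = 3. First occurrence in the window: #4 on 29 March 2051 (3×11 = 33 days in).
17 April 2051 is 52 days after the start; 52 ÷ 11 = 4 remainder 8. Last occurrence in the window: #5 on 9 April 2051.
Occurrences #4 through #5: 2 in total.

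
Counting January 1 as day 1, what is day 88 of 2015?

Jan has 31 days (88 − 31 = 57 remain).
Feb has 28 days (57 − 28 = 29 remain).
29 into Mar → Mar 29.

Mar 29, 2015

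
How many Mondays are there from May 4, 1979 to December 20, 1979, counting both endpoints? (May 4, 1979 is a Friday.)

33

May 4, 1979 is a Friday; the first Monday on or after it is May 7, 1979 (3 days later).
From May 7, 1979 to December 20, 1979: 24 + 30 + 31 + 31 + 30 + 31 + 30 + 20 = 227 days (rest of May, June, July, August, September, October, November, December).
227 ÷ 7 = 32 full weeks with remainder 3, so 32 more Mondays after the first → 33.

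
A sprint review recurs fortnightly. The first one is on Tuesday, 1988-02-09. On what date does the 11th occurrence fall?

1988-06-28

The 11th occurrence is 10 intervals after the first: 10 × 14 = 140 days after 1988-02-09.
February has 29 days — 20 days to the end of February leaves 120.
March has 31 days (89 left).
April has 30 days (59 left).
May has 31 days (28 left).
28 days into June → 1988-06-28.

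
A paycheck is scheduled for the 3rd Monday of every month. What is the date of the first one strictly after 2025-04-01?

2025-04-21

April 2025 starts on a Tuesday; its first Monday is the 7th, so the 3rd Monday is the 21st — 2025-04-21.
2025-04-21 is after 2025-04-01, so that is the next one.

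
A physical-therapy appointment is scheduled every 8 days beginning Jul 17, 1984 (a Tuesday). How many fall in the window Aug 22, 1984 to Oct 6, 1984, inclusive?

Occurrences land 8·i days after Jul 17, 1984 for i = 0, 1, 2, …
Aug 22, 1984 is 36 days after the start; 36 ÷ 8 = 4 remainder 4; since the remainder is 4, round up to i = 5. First occurrence in the window: #6 on Aug 26, 1984 (5×8 = 40 days in).
Oct 6, 1984 is 81 days after the start; 81 ÷ 8 = 10 remainder 1. Last occurrence in the window: #11 on Oct 5, 1984.
Occurrences #6 through #11: 6 in total.

6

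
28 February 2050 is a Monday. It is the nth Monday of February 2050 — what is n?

4th

Day 28 falls in week ⌈28/7⌉ of the month.
Days 1–7 hold the 1st Monday, 8–14 the 2nd, 15–21 the 3rd, 22–28 the 4th, 29–31 the 5th.
28 is in the range for the 4th.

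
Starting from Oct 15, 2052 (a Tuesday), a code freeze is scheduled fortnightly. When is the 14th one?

Apr 15, 2053

The 14th occurrence is 13 intervals after the first: 13 × 14 = 182 days after Oct 15, 2052.
Oct has 31 days — 16 days to the end of Oct leaves 166.
Nov has 30 days (136 left).
Dec has 31 days (105 left).
Jan has 31 days (74 left).
Feb has 28 days (46 left).
Mar has 31 days (15 left).
15 days into Apr → Apr 15, 2053.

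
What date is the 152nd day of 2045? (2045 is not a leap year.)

2045-06-01

January has 31 days (152 − 31 = 121 remain).
February has 28 days (121 − 28 = 93 remain).
March has 31 days (93 − 31 = 62 remain).
April has 30 days (62 − 30 = 32 remain).
May has 31 days (32 − 31 = 1 remain).
1 into June → June 1.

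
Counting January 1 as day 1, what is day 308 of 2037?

January has 31 days (308 − 31 = 277 remain).
February has 28 days (277 − 28 = 249 remain).
March has 31 days (249 − 31 = 218 remain).
April has 30 days (218 − 30 = 188 remain).
May has 31 days (188 − 31 = 157 remain).
June has 30 days (157 − 30 = 127 remain).
July has 31 days (127 − 31 = 96 remain).
August has 31 days (96 − 31 = 65 remain).
September has 30 days (65 − 30 = 35 remain).
October has 31 days (35 − 31 = 4 remain).
4 into November → November 4.

November 4, 2037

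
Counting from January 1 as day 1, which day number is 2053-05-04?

124

Days in months before May: 31 + 28 + 31 + 30 = 120.
Plus 4 days into May → day 124.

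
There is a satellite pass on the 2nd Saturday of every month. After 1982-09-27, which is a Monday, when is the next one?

1982-10-09

September 1982 starts on a Wednesday; its first Saturday is the 4th, so the 2nd Saturday is the 11th — 1982-09-11.
That is not after 1982-09-27, so look at October 1982.
October 1982 starts on a Friday; its first Saturday is the 2nd, so the 2nd Saturday is the 9th — 1982-10-09.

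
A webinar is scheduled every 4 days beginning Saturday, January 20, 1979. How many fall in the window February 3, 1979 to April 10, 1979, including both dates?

Occurrences land 4·i days after January 20, 1979 for i = 0, 1, 2, …
February 3, 1979 is 14 days after the start; 14 ÷ 4 = 3 remainder 2; since the remainder is 2, round up to i = 4. First occurrence in the window: #5 on February 5, 1979 (4×4 = 16 days in).
April 10, 1979 is 80 days after the start; 80 ÷ 4 = 20 remainder 0. Last occurrence in the window: #21 on April 10, 1979.
Occurrences #5 through #21: 17 in total.

17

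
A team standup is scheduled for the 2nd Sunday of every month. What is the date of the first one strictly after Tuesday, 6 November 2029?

November 2029 starts on a Thursday; its first Sunday is the 4th, so the 2nd Sunday is the 11th — 11 November 2029.
11 November 2029 is after 6 November 2029, so that is the next one.

11 November 2029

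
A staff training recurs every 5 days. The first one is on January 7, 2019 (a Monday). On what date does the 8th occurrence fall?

The 8th occurrence is 7 intervals after the first: 7 × 5 = 35 days after January 7, 2019.
January has 31 days — 24 days to the end of January leaves 11.
11 days into February → February 11, 2019.

February 11, 2019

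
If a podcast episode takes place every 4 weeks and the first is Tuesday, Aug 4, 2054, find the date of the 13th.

Jul 6, 2055

The 13th occurrence is 12 intervals after the first: 12 × 28 = 336 days after Aug 4, 2054.
Aug has 31 days — 27 days to the end of Aug leaves 309.
Sep has 30 days (279 left).
Oct has 31 days (248 left).
Nov has 30 days (218 left).
Dec has 31 days (187 left).
Jan has 31 days (156 left).
Feb has 28 days (128 left).
Mar has 31 days (97 left).
Apr has 30 days (67 left).
May has 31 days (36 left).
Jun has 30 days (6 left).
6 days into Jul → Jul 6, 2055.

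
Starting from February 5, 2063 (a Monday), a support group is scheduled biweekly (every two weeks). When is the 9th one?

May 28, 2063

The 9th occurrence is 8 intervals after the first: 8 × 14 = 112 days after February 5, 2063.
February has 28 days — 23 days to the end of February leaves 89.
March has 31 days (58 left).
April has 30 days (28 left).
28 days into May → May 28, 2063.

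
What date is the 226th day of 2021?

2021-08-14

January has 31 days (226 − 31 = 195 remain).
February has 28 days (195 − 28 = 167 remain).
March has 31 days (167 − 31 = 136 remain).
April has 30 days (136 − 30 = 106 remain).
May has 31 days (106 − 31 = 75 remain).
June has 30 days (75 − 30 = 45 remain).
July has 31 days (45 − 31 = 14 remain).
14 into August → August 14.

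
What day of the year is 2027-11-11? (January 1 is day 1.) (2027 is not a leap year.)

315

Days in months before November: 31 + 28 + 31 + 30 + 31 + 30 + 31 + 31 + 30 + 31 = 304.
Plus 11 days into November → day 315.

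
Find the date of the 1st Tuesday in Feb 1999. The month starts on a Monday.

Feb 2, 1999

Feb 1999 begins on a Monday, so the first Tuesday is Feb 2 (1 day later).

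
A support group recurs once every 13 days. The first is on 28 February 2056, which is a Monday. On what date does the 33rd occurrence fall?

19 April 2057

The 33rd occurrence is 32 intervals after the first: 32 × 13 = 416 days after 28 February 2056.
February has 29 days — 1 day to the end of February leaves 415.
From end of February to end of 2056 is 306 days (109 left).
January has 31 days (78 left).
February has 28 days (50 left).
March has 31 days (19 left).
19 days into April → 19 April 2057.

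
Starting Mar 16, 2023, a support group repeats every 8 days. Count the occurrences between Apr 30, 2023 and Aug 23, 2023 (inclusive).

15

Occurrences land 8·i days after Mar 16, 2023 for i = 0, 1, 2, …
Apr 30, 2023 is 45 days after the start; 45 ÷ 8 = 5 remainder 5; since the remainder is 5, round up to i = 6. First occurrence in the window: #7 on May 3, 2023 (6×8 = 48 days in).
Aug 23, 2023 is 160 days after the start; 160 ÷ 8 = 20 remainder 0. Last occurrence in the window: #21 on Aug 23, 2023.
Occurrences #7 through #21: 15 in total.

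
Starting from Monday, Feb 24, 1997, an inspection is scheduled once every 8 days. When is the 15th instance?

The 15th occurrence is 14 intervals after the first: 14 × 8 = 112 days after Feb 24, 1997.
Feb has 28 days — 4 days to the end of Feb leaves 108.
Mar has 31 days (77 left).
Apr has 30 days (47 left).
May has 31 days (16 left).
16 days into Jun → Jun 16, 1997.

Jun 16, 1997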